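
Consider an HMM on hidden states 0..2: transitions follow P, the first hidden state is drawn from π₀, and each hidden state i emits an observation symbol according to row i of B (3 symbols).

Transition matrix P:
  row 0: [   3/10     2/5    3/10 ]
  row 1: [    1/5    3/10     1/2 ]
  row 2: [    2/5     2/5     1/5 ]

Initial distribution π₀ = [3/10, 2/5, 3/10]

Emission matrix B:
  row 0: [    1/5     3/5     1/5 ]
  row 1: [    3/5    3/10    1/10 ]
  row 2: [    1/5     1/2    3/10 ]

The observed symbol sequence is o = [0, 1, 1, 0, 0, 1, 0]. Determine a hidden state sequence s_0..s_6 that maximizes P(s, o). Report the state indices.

t=0: δ = [6.000e-02, 2.400e-01, 6.000e-02]  (obs o_0=0)
t=1: δ = [2.880e-02, 2.160e-02, 6.000e-02]  ψ = [1, 1, 1]  (obs o_1=1)
t=2: δ = [1.440e-02, 7.200e-03, 6.000e-03]  ψ = [2, 2, 2]  (obs o_2=1)
t=3: δ = [8.640e-04, 3.456e-03, 8.640e-04]  ψ = [0, 0, 0]  (obs o_3=0)
t=4: δ = [1.382e-04, 6.221e-04, 3.456e-04]  ψ = [1, 1, 1]  (obs o_4=0)
t=5: δ = [8.294e-05, 5.599e-05, 1.555e-04]  ψ = [2, 1, 1]  (obs o_5=1)
t=6: δ = [1.244e-05, 3.732e-05, 6.221e-06]  ψ = [2, 2, 2]  (obs o_6=0)
backtrack: best end state = 1; path = [1, 2, 0, 1, 1, 2, 1]

path = [1, 2, 0, 1, 1, 2, 1]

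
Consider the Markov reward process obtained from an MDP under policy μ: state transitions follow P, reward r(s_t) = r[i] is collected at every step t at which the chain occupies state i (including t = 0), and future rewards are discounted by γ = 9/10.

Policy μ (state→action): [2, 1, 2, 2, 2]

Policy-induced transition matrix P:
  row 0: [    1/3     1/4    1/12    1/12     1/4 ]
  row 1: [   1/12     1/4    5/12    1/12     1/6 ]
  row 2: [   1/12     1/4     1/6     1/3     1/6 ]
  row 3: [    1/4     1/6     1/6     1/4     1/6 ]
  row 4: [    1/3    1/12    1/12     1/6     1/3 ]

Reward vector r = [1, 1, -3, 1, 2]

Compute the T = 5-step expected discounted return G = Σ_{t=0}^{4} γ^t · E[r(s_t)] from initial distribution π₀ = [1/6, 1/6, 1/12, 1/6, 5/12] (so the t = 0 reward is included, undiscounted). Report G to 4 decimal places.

G = 2.8049

t=0: π = [0.1667, 0.1667, 0.0833, 0.1667, 0.4167], E[r] = 1.0833, γ^t·E[r] = 1.083333, running G = 1.083333
t=1: π = [0.2569, 0.1667, 0.1597, 0.1667, 0.2500], E[r] = 0.6111, γ^t·E[r] = 0.550000, running G = 1.633333
t=2: π = [0.2378, 0.1944, 0.1661, 0.1719, 0.2297], E[r] = 0.5654, γ^t·E[r] = 0.457969, running G = 2.091302
t=3: π = [0.2289, 0.1974, 0.1763, 0.1726, 0.2248], E[r] = 0.5195, γ^t·E[r] = 0.378738, running G = 2.470040
t=4: π = [0.2255, 0.1981, 0.1782, 0.1749, 0.2232], E[r] = 0.5104, γ^t·E[r] = 0.334853, running G = 2.804893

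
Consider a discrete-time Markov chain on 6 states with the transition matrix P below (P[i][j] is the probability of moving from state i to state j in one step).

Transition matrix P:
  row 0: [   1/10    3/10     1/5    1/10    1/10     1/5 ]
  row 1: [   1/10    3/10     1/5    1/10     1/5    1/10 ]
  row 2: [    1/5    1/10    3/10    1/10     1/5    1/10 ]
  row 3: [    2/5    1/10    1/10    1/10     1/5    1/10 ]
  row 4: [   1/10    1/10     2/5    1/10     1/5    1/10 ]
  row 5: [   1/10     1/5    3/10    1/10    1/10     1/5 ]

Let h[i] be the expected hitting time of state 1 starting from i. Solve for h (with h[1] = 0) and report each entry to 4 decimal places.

First-step conditioning: h[1] = 0; for i ≠ 1, h[i] = 1 + Σ_k P[i][k]·h[k].
  h[0] = 1 + 1/10·h[0] + 1/5·h[2] + 1/10·h[3] + 1/10·h[4] + 1/5·h[5]
  h[2] = 1 + 1/5·h[0] + 3/10·h[2] + 1/10·h[3] + 1/5·h[4] + 1/10·h[5]
  h[3] = 1 + 2/5·h[0] + 1/10·h[2] + 1/10·h[3] + 1/5·h[4] + 1/10·h[5]
  h[4] = 1 + 1/10·h[0] + 2/5·h[2] + 1/10·h[3] + 1/5·h[4] + 1/10·h[5]
  h[5] = 1 + 1/10·h[0] + 3/10·h[2] + 1/10·h[3] + 1/10·h[4] + 1/5·h[5]
Solving the 5×5 linear system over states ≠ 1 gives exactly h = [8000/1461, 0, 3300/487, 9520/1461, 10090/1461, 8990/1461] (h[1] = 0 is the target).

h = [5.4757, 0.0000, 6.7762, 6.5161, 6.9062, 6.1533]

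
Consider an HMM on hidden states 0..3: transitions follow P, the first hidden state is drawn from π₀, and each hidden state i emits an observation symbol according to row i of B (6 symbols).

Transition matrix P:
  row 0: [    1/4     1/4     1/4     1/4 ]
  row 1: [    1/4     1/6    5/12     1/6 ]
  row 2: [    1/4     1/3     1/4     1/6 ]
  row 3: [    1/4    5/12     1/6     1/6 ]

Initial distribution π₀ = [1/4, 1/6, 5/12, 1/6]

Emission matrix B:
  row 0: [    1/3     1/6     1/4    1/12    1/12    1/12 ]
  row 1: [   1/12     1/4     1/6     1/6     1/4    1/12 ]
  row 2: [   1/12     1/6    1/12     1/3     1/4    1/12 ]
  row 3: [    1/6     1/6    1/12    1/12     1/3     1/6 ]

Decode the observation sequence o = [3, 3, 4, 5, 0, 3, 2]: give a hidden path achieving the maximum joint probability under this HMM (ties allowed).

path = [2, 2, 1, 2, 0, 2, 0]

t=0: δ = [2.083e-02, 2.778e-02, 1.389e-01, 1.389e-02]  (obs o_0=3)
t=1: δ = [2.894e-03, 7.716e-03, 1.157e-02, 1.929e-03]  ψ = [2, 2, 2, 2]  (obs o_1=3)
t=2: δ = [2.411e-04, 9.645e-04, 8.038e-04, 6.430e-04]  ψ = [2, 2, 1, 2]  (obs o_2=4)
t=3: δ = [2.009e-05, 2.233e-05, 3.349e-05, 2.679e-05]  ψ = [1, 2, 1, 1]  (obs o_3=5)
t=4: δ = [2.791e-06, 9.303e-07, 7.752e-07, 9.303e-07]  ψ = [2, 2, 1, 2]  (obs o_4=0)
t=5: δ = [5.814e-08, 1.163e-07, 2.326e-07, 5.814e-08]  ψ = [0, 0, 0, 0]  (obs o_5=3)
t=6: δ = [1.454e-08, 1.292e-08, 4.845e-09, 3.230e-09]  ψ = [2, 2, 2, 2]  (obs o_6=2)
backtrack: best end state = 0; path = [2, 2, 1, 2, 0, 2, 0]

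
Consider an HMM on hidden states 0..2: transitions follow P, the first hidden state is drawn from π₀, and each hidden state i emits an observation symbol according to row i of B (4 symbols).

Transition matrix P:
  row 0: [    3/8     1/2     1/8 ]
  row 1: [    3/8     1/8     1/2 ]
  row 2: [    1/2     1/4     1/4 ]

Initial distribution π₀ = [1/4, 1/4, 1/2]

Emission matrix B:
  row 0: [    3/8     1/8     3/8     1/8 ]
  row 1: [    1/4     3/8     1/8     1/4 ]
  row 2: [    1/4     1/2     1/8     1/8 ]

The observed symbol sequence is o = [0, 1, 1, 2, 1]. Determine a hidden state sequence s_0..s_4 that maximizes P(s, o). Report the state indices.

path = [0, 1, 2, 0, 1]

t=0: δ = [9.375e-02, 6.250e-02, 1.250e-01]  (obs o_0=0)
t=1: δ = [7.812e-03, 1.758e-02, 1.562e-02]  ψ = [2, 0, 1]  (obs o_1=1)
t=2: δ = [9.766e-04, 1.465e-03, 4.395e-03]  ψ = [2, 0, 1]  (obs o_2=1)
t=3: δ = [8.240e-04, 1.373e-04, 1.373e-04]  ψ = [2, 2, 2]  (obs o_3=2)
t=4: δ = [3.862e-05, 1.545e-04, 5.150e-05]  ψ = [0, 0, 0]  (obs o_4=1)
backtrack: best end state = 1; path = [0, 1, 2, 0, 1]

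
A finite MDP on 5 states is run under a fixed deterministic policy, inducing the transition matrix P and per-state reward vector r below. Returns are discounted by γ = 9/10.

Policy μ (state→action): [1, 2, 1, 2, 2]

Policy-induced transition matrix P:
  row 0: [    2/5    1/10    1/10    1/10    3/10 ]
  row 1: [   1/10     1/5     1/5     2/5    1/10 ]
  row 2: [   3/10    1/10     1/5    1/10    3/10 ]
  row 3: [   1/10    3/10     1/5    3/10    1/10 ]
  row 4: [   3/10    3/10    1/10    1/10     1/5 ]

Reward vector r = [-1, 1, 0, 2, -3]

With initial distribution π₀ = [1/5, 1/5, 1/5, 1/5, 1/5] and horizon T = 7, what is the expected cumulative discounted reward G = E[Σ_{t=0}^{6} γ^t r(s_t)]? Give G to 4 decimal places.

t=0: π = [0.2000, 0.2000, 0.2000, 0.2000, 0.2000], E[r] = -0.2000, γ^t·E[r] = -0.200000, running G = -0.200000
t=1: π = [0.2400, 0.2000, 0.1600, 0.2000, 0.2000], E[r] = -0.2400, γ^t·E[r] = -0.216000, running G = -0.416000
t=2: π = [0.2440, 0.2000, 0.1560, 0.2000, 0.2000], E[r] = -0.2440, γ^t·E[r] = -0.197640, running G = -0.613640
t=3: π = [0.2444, 0.2000, 0.1556, 0.2000, 0.2000], E[r] = -0.2444, γ^t·E[r] = -0.178168, running G = -0.791808
t=4: π = [0.2444, 0.2000, 0.1556, 0.2000, 0.2000], E[r] = -0.2444, γ^t·E[r] = -0.160377, running G = -0.952185
t=5: π = [0.2444, 0.2000, 0.1556, 0.2000, 0.2000], E[r] = -0.2444, γ^t·E[r] = -0.144342, running G = -1.096526
t=6: π = [0.2444, 0.2000, 0.1556, 0.2000, 0.2000], E[r] = -0.2444, γ^t·E[r] = -0.129908, running G = -1.226434

G = -1.2264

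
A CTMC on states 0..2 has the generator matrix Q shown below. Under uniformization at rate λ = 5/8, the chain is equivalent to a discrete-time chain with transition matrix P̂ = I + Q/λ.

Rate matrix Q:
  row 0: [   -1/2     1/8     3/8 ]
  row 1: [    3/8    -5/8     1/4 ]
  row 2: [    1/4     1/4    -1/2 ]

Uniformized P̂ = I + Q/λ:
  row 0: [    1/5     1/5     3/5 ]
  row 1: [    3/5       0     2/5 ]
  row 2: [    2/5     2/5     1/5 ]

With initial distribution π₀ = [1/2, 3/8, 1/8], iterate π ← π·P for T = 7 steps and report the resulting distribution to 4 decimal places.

t=0: π = [0.5000, 0.3750, 0.1250]
t=1: π = [0.3750, 0.1500, 0.4750]
t=2: π = [0.3550, 0.2650, 0.3800]
t=3: π = [0.3820, 0.2230, 0.3950]
t=4: π = [0.3682, 0.2344, 0.3974]
t=5: π = [0.3732, 0.2326, 0.3942]
t=6: π = [0.3719, 0.2323, 0.3958]
t=7: π = [0.3721, 0.2327, 0.3952]

π = [0.3721, 0.2327, 0.3952]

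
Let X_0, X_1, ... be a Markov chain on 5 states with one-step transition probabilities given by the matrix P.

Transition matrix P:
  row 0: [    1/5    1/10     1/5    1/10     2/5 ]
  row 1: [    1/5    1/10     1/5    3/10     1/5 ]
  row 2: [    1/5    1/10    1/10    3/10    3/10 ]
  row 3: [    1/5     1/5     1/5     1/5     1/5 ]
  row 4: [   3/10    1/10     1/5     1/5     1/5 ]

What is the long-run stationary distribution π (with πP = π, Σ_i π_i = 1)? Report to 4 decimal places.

Balance equations π_j = Σ_i π_i·P[i][j]:
  π_0 = 1/5·π_0 + 1/5·π_1 + 1/5·π_2 + 1/5·π_3 + 3/10·π_4
  π_1 = 1/10·π_0 + 1/10·π_1 + 1/10·π_2 + 1/5·π_3 + 1/10·π_4
  π_2 = 1/5·π_0 + 1/5·π_1 + 1/10·π_2 + 1/5·π_3 + 1/5·π_4
  π_3 = 1/10·π_0 + 3/10·π_1 + 3/10·π_2 + 1/5·π_3 + 1/5·π_4
  normalize: π_0 + π_1 + π_2 + π_3 + π_4 = 1
Solving the linear system gives exactly π = [122/539, 716/5929, 2/11, 1231/5929, 142/539].

π = [0.2263, 0.1208, 0.1818, 0.2076, 0.2635]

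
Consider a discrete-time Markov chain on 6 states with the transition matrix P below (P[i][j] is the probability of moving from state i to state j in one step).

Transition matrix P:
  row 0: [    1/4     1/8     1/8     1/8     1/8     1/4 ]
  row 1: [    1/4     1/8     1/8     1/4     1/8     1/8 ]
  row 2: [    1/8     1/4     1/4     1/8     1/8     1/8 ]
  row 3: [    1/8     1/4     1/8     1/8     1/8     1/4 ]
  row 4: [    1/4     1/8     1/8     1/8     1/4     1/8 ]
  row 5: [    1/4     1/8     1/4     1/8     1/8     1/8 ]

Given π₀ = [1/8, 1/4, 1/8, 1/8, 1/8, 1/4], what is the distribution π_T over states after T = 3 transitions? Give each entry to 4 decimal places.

π = [0.2112, 0.1638, 0.1672, 0.1458, 0.1428, 0.1692]

t=0: π = [0.1250, 0.2500, 0.1250, 0.1250, 0.1250, 0.2500]
t=1: π = [0.2188, 0.1563, 0.1719, 0.1563, 0.1406, 0.1563]
t=2: π = [0.2090, 0.1660, 0.1660, 0.1445, 0.1426, 0.1719]
t=3: π = [0.2112, 0.1638, 0.1672, 0.1458, 0.1428, 0.1692]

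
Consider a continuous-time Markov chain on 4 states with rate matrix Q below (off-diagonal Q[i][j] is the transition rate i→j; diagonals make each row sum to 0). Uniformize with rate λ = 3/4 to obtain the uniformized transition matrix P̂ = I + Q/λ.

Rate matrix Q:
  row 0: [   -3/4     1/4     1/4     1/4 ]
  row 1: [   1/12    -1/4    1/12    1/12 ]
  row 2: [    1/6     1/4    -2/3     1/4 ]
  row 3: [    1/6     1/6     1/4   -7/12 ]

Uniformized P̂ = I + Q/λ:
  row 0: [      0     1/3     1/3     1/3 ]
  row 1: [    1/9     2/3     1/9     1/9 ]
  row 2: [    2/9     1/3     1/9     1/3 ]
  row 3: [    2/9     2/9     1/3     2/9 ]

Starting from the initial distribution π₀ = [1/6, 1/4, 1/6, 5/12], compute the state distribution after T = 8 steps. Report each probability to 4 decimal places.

t=0: π = [0.1667, 0.2500, 0.1667, 0.4167]
t=1: π = [0.1574, 0.3704, 0.2407, 0.2315]
t=2: π = [0.1461, 0.4311, 0.1975, 0.2253]
t=3: π = [0.1419, 0.4520, 0.1936, 0.2125]
t=4: π = [0.1405, 0.4604, 0.1899, 0.2093]
t=5: π = [0.1399, 0.4635, 0.1888, 0.2078]
t=6: π = [0.1396, 0.4648, 0.1884, 0.2072]
t=7: π = [0.1396, 0.4652, 0.1882, 0.2070]
t=8: π = [0.1395, 0.4654, 0.1881, 0.2069]

π = [0.1395, 0.4654, 0.1881, 0.2069]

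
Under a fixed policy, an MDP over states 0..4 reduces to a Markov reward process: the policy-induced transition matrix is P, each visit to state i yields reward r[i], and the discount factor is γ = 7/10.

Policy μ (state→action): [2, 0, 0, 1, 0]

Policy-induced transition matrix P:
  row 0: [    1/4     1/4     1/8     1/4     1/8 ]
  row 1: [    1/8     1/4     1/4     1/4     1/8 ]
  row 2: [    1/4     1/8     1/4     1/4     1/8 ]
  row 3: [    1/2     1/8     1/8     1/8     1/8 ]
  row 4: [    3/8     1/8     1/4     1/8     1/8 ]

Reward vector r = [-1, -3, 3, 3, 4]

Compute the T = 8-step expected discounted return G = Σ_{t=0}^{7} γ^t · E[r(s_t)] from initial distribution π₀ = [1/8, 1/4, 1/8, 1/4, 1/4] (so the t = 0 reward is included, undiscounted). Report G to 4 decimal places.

G = 3.0521

t=0: π = [0.1250, 0.2500, 0.1250, 0.2500, 0.2500], E[r] = 1.2500, γ^t·E[r] = 1.250000, running G = 1.250000
t=1: π = [0.3125, 0.1719, 0.2031, 0.1875, 0.1250], E[r] = 0.8438, γ^t·E[r] = 0.590625, running G = 1.840625
t=2: π = [0.2910, 0.1855, 0.1875, 0.2109, 0.1250], E[r] = 0.8477, γ^t·E[r] = 0.415352, running G = 2.255977
t=3: π = [0.2952, 0.1846, 0.1873, 0.2080, 0.1250], E[r] = 0.8369, γ^t·E[r] = 0.287062, running G = 2.543038
t=4: π = [0.2946, 0.1850, 0.1871, 0.2084, 0.1250], E[r] = 0.8370, γ^t·E[r] = 0.200958, running G = 2.743996
t=5: π = [0.2946, 0.1849, 0.1871, 0.2083, 0.1250], E[r] = 0.8370, γ^t·E[r] = 0.140669, running G = 2.884665
t=6: π = [0.2946, 0.1849, 0.1871, 0.2083, 0.1250], E[r] = 0.8370, γ^t·E[r] = 0.098471, running G = 2.983136
t=7: π = [0.2946, 0.1849, 0.1871, 0.2083, 0.1250], E[r] = 0.8370, γ^t·E[r] = 0.068930, running G = 3.052065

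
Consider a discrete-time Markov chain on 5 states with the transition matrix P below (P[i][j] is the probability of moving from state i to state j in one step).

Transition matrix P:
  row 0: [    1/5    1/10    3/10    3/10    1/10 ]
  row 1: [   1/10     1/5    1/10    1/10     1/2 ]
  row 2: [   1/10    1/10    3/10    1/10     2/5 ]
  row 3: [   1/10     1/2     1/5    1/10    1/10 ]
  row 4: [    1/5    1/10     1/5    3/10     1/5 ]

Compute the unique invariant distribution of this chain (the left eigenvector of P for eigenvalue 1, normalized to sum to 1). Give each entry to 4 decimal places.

Balance equations π_j = Σ_i π_i·P[i][j]:
  π_0 = 1/5·π_0 + 1/10·π_1 + 1/10·π_2 + 1/10·π_3 + 1/5·π_4
  π_1 = 1/10·π_0 + 1/5·π_1 + 1/10·π_2 + 1/2·π_3 + 1/10·π_4
  π_2 = 3/10·π_0 + 1/10·π_1 + 3/10·π_2 + 1/5·π_3 + 1/5·π_4
  π_3 = 3/10·π_0 + 1/10·π_1 + 1/10·π_2 + 1/10·π_3 + 3/10·π_4
  normalize: π_0 + π_1 + π_2 + π_3 + π_4 = 1
Solving the linear system gives exactly π = [1473/10450, 1003/5225, 2263/10450, 1901/10450, 2807/10450].

π = [0.1410, 0.1920, 0.2166, 0.1819, 0.2686]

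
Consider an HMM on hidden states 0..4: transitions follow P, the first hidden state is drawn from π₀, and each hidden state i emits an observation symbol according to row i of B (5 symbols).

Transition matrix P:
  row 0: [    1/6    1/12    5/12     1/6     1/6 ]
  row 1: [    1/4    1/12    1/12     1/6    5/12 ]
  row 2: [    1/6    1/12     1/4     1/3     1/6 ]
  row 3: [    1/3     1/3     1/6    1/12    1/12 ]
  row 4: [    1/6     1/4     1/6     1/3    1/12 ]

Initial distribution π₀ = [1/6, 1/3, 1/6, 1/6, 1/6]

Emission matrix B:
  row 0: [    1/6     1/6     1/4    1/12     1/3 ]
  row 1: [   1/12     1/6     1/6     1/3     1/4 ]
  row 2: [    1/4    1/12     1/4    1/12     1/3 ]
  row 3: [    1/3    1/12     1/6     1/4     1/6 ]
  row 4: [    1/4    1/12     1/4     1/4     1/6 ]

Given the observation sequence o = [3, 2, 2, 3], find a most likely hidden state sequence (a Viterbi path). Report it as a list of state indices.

t=0: δ = [1.389e-02, 1.111e-01, 1.389e-02, 4.167e-02, 4.167e-02]  (obs o_0=3)
t=1: δ = [6.944e-03, 2.315e-03, 2.315e-03, 3.086e-03, 1.157e-02]  ψ = [1, 3, 1, 1, 1]  (obs o_1=2)
t=2: δ = [4.823e-04, 4.823e-04, 7.234e-04, 6.430e-04, 2.894e-04]  ψ = [4, 4, 0, 4, 0]  (obs o_2=2)
t=3: δ = [1.786e-05, 7.144e-05, 1.674e-05, 6.028e-05, 5.023e-05]  ψ = [3, 3, 0, 2, 1]  (obs o_3=3)
backtrack: best end state = 1; path = [1, 4, 3, 1]

path = [1, 4, 3, 1]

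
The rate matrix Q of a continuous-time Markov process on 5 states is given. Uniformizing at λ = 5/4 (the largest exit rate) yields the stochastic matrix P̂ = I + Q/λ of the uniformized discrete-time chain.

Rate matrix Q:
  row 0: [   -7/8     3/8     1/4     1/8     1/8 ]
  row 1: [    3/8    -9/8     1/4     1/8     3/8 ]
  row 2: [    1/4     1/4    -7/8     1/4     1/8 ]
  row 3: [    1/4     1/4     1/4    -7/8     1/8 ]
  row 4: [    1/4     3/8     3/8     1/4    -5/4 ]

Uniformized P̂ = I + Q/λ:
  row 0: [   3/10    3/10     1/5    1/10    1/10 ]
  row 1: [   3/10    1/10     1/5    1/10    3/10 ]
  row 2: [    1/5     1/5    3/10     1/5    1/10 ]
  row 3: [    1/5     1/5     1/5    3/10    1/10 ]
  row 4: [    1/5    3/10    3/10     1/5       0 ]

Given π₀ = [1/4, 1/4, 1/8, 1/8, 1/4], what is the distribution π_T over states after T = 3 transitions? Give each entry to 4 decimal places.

t=0: π = [0.2500, 0.2500, 0.1250, 0.1250, 0.2500]
t=1: π = [0.2500, 0.2250, 0.2375, 0.1625, 0.1250]
t=2: π = [0.2475, 0.2150, 0.2363, 0.1688, 0.1325]
t=3: π = [0.2463, 0.2165, 0.2369, 0.1706, 0.1298]

π = [0.2463, 0.2165, 0.2369, 0.1706, 0.1298]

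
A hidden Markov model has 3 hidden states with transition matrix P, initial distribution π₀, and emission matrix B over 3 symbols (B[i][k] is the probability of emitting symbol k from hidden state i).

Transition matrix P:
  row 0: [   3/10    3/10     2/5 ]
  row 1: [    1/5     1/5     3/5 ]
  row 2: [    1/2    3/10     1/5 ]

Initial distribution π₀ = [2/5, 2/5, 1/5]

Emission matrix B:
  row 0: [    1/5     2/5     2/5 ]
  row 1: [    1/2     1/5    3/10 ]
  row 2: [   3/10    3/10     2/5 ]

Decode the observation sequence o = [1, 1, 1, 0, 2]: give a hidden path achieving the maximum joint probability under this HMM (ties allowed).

t=0: δ = [1.600e-01, 8.000e-02, 6.000e-02]  (obs o_0=1)
t=1: δ = [1.920e-02, 9.600e-03, 1.920e-02]  ψ = [0, 0, 0]  (obs o_1=1)
t=2: δ = [3.840e-03, 1.152e-03, 2.304e-03]  ψ = [2, 0, 0]  (obs o_2=1)
t=3: δ = [2.304e-04, 5.760e-04, 4.608e-04]  ψ = [0, 0, 0]  (obs o_3=0)
t=4: δ = [9.216e-05, 4.147e-05, 1.382e-04]  ψ = [2, 2, 1]  (obs o_4=2)
backtrack: best end state = 2; path = [0, 2, 0, 1, 2]

path = [0, 2, 0, 1, 2]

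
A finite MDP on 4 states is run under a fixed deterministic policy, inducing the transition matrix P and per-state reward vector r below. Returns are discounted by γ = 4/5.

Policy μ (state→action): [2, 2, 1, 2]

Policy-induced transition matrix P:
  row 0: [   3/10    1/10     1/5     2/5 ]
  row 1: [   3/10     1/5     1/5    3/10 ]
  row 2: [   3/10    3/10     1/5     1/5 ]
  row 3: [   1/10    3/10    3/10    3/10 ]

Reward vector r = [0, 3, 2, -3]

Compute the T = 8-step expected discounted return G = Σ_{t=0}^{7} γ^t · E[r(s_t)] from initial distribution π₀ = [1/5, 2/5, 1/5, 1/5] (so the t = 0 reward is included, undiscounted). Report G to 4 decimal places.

t=0: π = [0.2000, 0.4000, 0.2000, 0.2000], E[r] = 1.0000, γ^t·E[r] = 1.000000, running G = 1.000000
t=1: π = [0.2600, 0.2200, 0.2200, 0.3000], E[r] = 0.2000, γ^t·E[r] = 0.160000, running G = 1.160000
t=2: π = [0.2400, 0.2260, 0.2300, 0.3040], E[r] = 0.2260, γ^t·E[r] = 0.144640, running G = 1.304640
t=3: π = [0.2392, 0.2294, 0.2304, 0.3010], E[r] = 0.2460, γ^t·E[r] = 0.125952, running G = 1.430592
t=4: π = [0.2398, 0.2292, 0.2301, 0.3009], E[r] = 0.2452, γ^t·E[r] = 0.100442, running G = 1.531034
t=5: π = [0.2398, 0.2291, 0.2301, 0.3010], E[r] = 0.2446, γ^t·E[r] = 0.080157, running G = 1.611191
t=6: π = [0.2398, 0.2291, 0.2301, 0.3010], E[r] = 0.2446, γ^t·E[r] = 0.064132, running G = 1.675323
t=7: π = [0.2398, 0.2291, 0.2301, 0.3010], E[r] = 0.2447, γ^t·E[r] = 0.051309, running G = 1.726632

G = 1.7266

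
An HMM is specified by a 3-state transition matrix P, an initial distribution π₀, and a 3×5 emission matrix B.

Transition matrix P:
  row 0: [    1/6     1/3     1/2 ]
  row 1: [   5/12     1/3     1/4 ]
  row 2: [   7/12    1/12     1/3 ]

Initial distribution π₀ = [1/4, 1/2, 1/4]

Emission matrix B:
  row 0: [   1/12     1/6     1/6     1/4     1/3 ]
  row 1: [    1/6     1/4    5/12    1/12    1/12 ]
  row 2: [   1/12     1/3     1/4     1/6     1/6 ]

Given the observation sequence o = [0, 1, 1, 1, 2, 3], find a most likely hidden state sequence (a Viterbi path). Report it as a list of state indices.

path = [1, 0, 2, 0, 2, 0]

t=0: δ = [2.083e-02, 8.333e-02, 2.083e-02]  (obs o_0=0)
t=1: δ = [5.787e-03, 6.944e-03, 6.944e-03]  ψ = [1, 1, 1]  (obs o_1=1)
t=2: δ = [6.752e-04, 5.787e-04, 9.645e-04]  ψ = [2, 1, 0]  (obs o_2=1)
t=3: δ = [9.377e-05, 5.626e-05, 1.125e-04]  ψ = [2, 0, 0]  (obs o_3=1)
t=4: δ = [1.094e-05, 1.302e-05, 1.172e-05]  ψ = [2, 0, 0]  (obs o_4=2)
t=5: δ = [1.709e-06, 3.618e-07, 9.117e-07]  ψ = [2, 1, 0]  (obs o_5=3)
backtrack: best end state = 0; path = [1, 0, 2, 0, 2, 0]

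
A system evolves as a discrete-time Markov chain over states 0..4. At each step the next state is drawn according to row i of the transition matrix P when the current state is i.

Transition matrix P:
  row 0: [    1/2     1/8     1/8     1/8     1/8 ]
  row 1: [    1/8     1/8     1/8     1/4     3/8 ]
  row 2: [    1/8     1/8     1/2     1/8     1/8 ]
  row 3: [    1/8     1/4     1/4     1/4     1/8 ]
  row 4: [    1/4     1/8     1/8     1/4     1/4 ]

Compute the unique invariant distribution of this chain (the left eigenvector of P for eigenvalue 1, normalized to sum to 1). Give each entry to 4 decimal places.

π = [0.2371, 0.1488, 0.2381, 0.1906, 0.1854]

Balance equations π_j = Σ_i π_i·P[i][j]:
  π_0 = 1/2·π_0 + 1/8·π_1 + 1/8·π_2 + 1/8·π_3 + 1/4·π_4
  π_1 = 1/8·π_0 + 1/8·π_1 + 1/8·π_2 + 1/4·π_3 + 1/8·π_4
  π_2 = 1/8·π_0 + 1/8·π_1 + 1/2·π_2 + 1/4·π_3 + 1/8·π_4
  π_3 = 1/8·π_0 + 1/4·π_1 + 1/8·π_2 + 1/4·π_3 + 1/4·π_4
  normalize: π_0 + π_1 + π_2 + π_3 + π_4 = 1
Solving the linear system gives exactly π = [454/1915, 57/383, 456/1915, 73/383, 71/383].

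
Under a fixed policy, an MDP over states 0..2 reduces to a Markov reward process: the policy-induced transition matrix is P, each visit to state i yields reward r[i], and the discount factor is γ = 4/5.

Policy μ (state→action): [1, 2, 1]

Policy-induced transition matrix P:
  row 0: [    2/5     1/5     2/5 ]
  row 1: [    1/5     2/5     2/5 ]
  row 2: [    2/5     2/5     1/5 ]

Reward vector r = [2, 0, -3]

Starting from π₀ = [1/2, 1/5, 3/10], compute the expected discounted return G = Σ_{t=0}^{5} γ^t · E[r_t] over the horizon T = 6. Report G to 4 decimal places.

G = -0.7577

t=0: π = [0.5000, 0.2000, 0.3000], E[r] = 0.1000, γ^t·E[r] = 0.100000, running G = 0.100000
t=1: π = [0.3600, 0.3000, 0.3400], E[r] = -0.3000, γ^t·E[r] = -0.240000, running G = -0.140000
t=2: π = [0.3400, 0.3280, 0.3320], E[r] = -0.3160, γ^t·E[r] = -0.202240, running G = -0.342240
t=3: π = [0.3344, 0.3320, 0.3336], E[r] = -0.3320, γ^t·E[r] = -0.169984, running G = -0.512224
t=4: π = [0.3336, 0.3331, 0.3333], E[r] = -0.3326, γ^t·E[r] = -0.136249, running G = -0.648473
t=5: π = [0.3334, 0.3333, 0.3333], E[r] = -0.3333, γ^t·E[r] = -0.109209, running G = -0.757683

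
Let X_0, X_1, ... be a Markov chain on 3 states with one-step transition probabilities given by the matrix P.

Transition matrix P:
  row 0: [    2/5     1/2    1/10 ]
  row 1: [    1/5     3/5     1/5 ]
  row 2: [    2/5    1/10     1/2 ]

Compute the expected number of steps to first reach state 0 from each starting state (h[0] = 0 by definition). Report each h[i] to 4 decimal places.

First-step conditioning: h[0] = 0; for i ≠ 0, h[i] = 1 + Σ_k P[i][k]·h[k].
  h[1] = 1 + 3/5·h[1] + 1/5·h[2]
  h[2] = 1 + 1/10·h[1] + 1/2·h[2]
Solving the 2×2 linear system over states ≠ 0 gives exactly h = [0, 35/9, 25/9] (h[0] = 0 is the target).

h = [0.0000, 3.8889, 2.7778]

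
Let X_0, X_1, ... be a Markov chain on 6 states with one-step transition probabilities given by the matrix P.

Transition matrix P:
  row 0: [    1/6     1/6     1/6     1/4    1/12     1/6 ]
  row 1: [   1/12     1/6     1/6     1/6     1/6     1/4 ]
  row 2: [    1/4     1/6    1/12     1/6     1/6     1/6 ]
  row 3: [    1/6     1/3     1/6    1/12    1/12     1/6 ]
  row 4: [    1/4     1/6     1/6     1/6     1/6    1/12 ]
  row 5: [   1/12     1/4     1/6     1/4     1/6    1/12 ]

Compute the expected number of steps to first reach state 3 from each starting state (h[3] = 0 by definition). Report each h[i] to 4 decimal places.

First-step conditioning: h[3] = 0; for i ≠ 3, h[i] = 1 + Σ_k P[i][k]·h[k].
  h[0] = 1 + 1/6·h[0] + 1/6·h[1] + 1/6·h[2] + 1/12·h[4] + 1/6·h[5]
  h[1] = 1 + 1/12·h[0] + 1/6·h[1] + 1/6·h[2] + 1/6·h[4] + 1/4·h[5]
  h[2] = 1 + 1/4·h[0] + 1/6·h[1] + 1/12·h[2] + 1/6·h[4] + 1/6·h[5]
  h[4] = 1 + 1/4·h[0] + 1/6·h[1] + 1/6·h[2] + 1/6·h[4] + 1/12·h[5]
  h[5] = 1 + 1/12·h[0] + 1/4·h[1] + 1/6·h[2] + 1/6·h[4] + 1/12·h[5]
Solving the 5×5 linear system over states ≠ 3 gives exactly h = [5154/1087, 5628/1087, 5586/1087, 0, 5616/1087, 5226/1087] (h[3] = 0 is the target).

h = [4.7415, 5.1776, 5.1389, 0.0000, 5.1665, 4.8077]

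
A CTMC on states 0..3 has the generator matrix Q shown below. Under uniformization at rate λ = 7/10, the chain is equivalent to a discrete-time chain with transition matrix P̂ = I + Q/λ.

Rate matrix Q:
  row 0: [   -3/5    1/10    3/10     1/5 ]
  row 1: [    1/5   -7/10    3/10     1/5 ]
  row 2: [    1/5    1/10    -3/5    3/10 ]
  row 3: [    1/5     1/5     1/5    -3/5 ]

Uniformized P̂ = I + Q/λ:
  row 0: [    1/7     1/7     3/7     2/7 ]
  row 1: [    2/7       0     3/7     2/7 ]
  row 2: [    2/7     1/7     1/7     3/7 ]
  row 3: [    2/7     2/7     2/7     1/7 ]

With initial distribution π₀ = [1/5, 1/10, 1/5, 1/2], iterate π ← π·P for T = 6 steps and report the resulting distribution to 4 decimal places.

π = [0.2500, 0.1610, 0.3014, 0.2876]

t=0: π = [0.2000, 0.1000, 0.2000, 0.5000]
t=1: π = [0.2571, 0.2000, 0.3000, 0.2429]
t=2: π = [0.2490, 0.1490, 0.3082, 0.2939]
t=3: π = [0.2501, 0.1636, 0.2985, 0.2878]
t=4: π = [0.2500, 0.1606, 0.3022, 0.2873]
t=5: π = [0.2500, 0.1610, 0.3012, 0.2878]
t=6: π = [0.2500, 0.1610, 0.3014, 0.2876]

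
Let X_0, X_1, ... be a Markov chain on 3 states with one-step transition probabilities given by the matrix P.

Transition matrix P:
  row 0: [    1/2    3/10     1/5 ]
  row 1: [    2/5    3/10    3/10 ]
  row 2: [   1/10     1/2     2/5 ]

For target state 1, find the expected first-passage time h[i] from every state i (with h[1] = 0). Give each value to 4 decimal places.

First-step conditioning: h[1] = 0; for i ≠ 1, h[i] = 1 + Σ_k P[i][k]·h[k].
  h[0] = 1 + 1/2·h[0] + 1/5·h[2]
  h[2] = 1 + 1/10·h[0] + 2/5·h[2]
Solving the 2×2 linear system over states ≠ 1 gives exactly h = [20/7, 0, 15/7] (h[1] = 0 is the target).

h = [2.8571, 0.0000, 2.1429]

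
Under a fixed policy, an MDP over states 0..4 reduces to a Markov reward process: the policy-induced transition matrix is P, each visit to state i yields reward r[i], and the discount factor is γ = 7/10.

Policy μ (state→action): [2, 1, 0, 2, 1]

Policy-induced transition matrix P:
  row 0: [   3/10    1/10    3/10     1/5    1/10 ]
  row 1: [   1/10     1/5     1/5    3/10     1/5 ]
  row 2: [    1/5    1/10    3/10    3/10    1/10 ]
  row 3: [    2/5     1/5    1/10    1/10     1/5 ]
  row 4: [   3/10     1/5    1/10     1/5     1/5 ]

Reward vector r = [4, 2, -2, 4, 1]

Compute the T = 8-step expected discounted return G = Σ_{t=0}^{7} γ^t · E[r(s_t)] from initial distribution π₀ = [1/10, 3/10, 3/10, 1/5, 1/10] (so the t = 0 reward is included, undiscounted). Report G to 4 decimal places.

G = 5.5124

t=0: π = [0.1000, 0.3000, 0.3000, 0.2000, 0.1000], E[r] = 1.3000, γ^t·E[r] = 1.300000, running G = 1.300000
t=1: π = [0.2300, 0.1600, 0.2100, 0.2400, 0.1600], E[r] = 1.9400, γ^t·E[r] = 1.358000, running G = 2.658000
t=2: π = [0.2710, 0.1560, 0.2040, 0.2130, 0.1560], E[r] = 1.9960, γ^t·E[r] = 0.978040, running G = 3.636040
t=3: π = [0.2697, 0.1525, 0.2106, 0.2147, 0.1525], E[r] = 1.9739, γ^t·E[r] = 0.677048, running G = 4.313088
t=4: π = [0.2699, 0.1520, 0.2113, 0.2148, 0.1520], E[r] = 1.9723, γ^t·E[r] = 0.473547, running G = 4.786635
t=5: π = [0.2700, 0.1519, 0.2114, 0.2148, 0.1519], E[r] = 1.9720, γ^t·E[r] = 0.331428, running G = 5.118063
t=6: π = [0.2700, 0.1519, 0.2115, 0.2148, 0.1519], E[r] = 1.9719, γ^t·E[r] = 0.231991, running G = 5.350054
t=7: π = [0.2700, 0.1519, 0.2115, 0.2148, 0.1519], E[r] = 1.9719, γ^t·E[r] = 0.162393, running G = 5.512447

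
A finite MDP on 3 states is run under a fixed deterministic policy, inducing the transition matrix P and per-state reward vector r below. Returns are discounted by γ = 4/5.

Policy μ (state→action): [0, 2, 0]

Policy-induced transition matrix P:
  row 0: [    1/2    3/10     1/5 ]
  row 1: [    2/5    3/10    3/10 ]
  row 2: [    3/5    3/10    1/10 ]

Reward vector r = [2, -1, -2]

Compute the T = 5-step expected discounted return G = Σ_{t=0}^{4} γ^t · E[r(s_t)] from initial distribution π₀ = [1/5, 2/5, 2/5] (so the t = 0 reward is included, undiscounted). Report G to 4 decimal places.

G = -0.1505

t=0: π = [0.2000, 0.4000, 0.4000], E[r] = -0.8000, γ^t·E[r] = -0.800000, running G = -0.800000
t=1: π = [0.5000, 0.3000, 0.2000], E[r] = 0.3000, γ^t·E[r] = 0.240000, running G = -0.560000
t=2: π = [0.4900, 0.3000, 0.2100], E[r] = 0.2600, γ^t·E[r] = 0.166400, running G = -0.393600
t=3: π = [0.4910, 0.3000, 0.2090], E[r] = 0.2640, γ^t·E[r] = 0.135168, running G = -0.258432
t=4: π = [0.4909, 0.3000, 0.2091], E[r] = 0.2636, γ^t·E[r] = 0.107971, running G = -0.150461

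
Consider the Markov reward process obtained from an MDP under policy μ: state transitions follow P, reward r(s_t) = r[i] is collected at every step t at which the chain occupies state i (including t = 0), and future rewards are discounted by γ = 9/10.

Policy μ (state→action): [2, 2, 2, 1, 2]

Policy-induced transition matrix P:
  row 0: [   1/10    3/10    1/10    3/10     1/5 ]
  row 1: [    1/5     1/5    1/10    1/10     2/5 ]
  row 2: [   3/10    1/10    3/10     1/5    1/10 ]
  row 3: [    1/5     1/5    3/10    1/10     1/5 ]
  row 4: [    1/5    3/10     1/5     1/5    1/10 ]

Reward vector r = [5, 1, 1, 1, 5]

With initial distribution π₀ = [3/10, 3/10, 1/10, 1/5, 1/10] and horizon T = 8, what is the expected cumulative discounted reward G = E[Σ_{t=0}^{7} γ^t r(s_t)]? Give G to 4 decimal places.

G = 14.9404

t=0: π = [0.3000, 0.3000, 0.1000, 0.2000, 0.1000], E[r] = 2.6000, γ^t·E[r] = 2.600000, running G = 2.600000
t=1: π = [0.1800, 0.2300, 0.1700, 0.1800, 0.2400], E[r] = 2.6800, γ^t·E[r] = 2.412000, running G = 5.012000
t=2: π = [0.1990, 0.2250, 0.1940, 0.1770, 0.2050], E[r] = 2.6160, γ^t·E[r] = 2.118960, running G = 7.130960
t=3: π = [0.1995, 0.2210, 0.1947, 0.1797, 0.2051], E[r] = 2.6184, γ^t·E[r] = 1.908814, running G = 9.039774
t=4: π = [0.1995, 0.2210, 0.1954, 0.1799, 0.2042], E[r] = 2.6150, γ^t·E[r] = 1.715675, running G = 10.755449
t=5: π = [0.1996, 0.2208, 0.1955, 0.1799, 0.2042], E[r] = 2.6153, γ^t·E[r] = 1.544306, running G = 12.299755
t=6: π = [0.1996, 0.2208, 0.1955, 0.1799, 0.2042], E[r] = 2.6151, γ^t·E[r] = 1.389792, running G = 13.689547
t=7: π = [0.1996, 0.2208, 0.1955, 0.1799, 0.2042], E[r] = 2.6152, γ^t·E[r] = 1.250820, running G = 14.940367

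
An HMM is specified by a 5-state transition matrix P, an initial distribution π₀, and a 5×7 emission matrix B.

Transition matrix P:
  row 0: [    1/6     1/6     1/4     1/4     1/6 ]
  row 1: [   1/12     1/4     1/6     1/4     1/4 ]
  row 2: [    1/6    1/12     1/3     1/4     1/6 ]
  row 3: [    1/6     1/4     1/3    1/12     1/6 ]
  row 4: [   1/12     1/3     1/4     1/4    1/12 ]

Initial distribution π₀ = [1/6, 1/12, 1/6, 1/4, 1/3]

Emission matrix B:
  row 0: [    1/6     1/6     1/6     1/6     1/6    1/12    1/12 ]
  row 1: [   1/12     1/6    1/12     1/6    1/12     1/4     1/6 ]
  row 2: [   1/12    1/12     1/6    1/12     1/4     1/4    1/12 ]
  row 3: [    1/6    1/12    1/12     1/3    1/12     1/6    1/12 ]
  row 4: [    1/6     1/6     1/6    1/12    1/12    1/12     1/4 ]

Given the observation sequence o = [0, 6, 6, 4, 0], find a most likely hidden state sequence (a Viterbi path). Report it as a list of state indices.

t=0: δ = [2.778e-02, 6.944e-03, 1.389e-02, 4.167e-02, 5.556e-02]  (obs o_0=0)
t=1: δ = [5.787e-04, 3.086e-03, 1.157e-03, 1.157e-03, 1.736e-03]  ψ = [3, 4, 3, 4, 3]  (obs o_1=6)
t=2: δ = [2.143e-05, 1.286e-04, 4.287e-05, 6.430e-05, 1.929e-04]  ψ = [1, 1, 1, 1, 1]  (obs o_2=6)
t=3: δ = [2.679e-06, 5.358e-06, 1.206e-05, 4.019e-06, 2.679e-06]  ψ = [4, 4, 4, 4, 1]  (obs o_3=4)
t=4: δ = [3.349e-07, 1.116e-07, 3.349e-07, 5.023e-07, 3.349e-07]  ψ = [2, 1, 2, 2, 2]  (obs o_4=0)
backtrack: best end state = 3; path = [4, 1, 4, 2, 3]

path = [4, 1, 4, 2, 3]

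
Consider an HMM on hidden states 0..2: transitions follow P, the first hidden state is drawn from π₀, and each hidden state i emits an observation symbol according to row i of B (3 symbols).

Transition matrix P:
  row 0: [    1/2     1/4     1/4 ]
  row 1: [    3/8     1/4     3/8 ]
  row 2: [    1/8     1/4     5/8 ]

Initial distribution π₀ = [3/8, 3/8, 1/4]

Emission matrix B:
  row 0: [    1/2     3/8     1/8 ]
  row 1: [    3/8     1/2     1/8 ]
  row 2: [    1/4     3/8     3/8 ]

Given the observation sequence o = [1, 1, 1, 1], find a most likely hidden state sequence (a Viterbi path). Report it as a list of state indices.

path = [1, 2, 2, 2]

t=0: δ = [1.406e-01, 1.875e-01, 9.375e-02]  (obs o_0=1)
t=1: δ = [2.637e-02, 2.344e-02, 2.637e-02]  ψ = [0, 1, 1]  (obs o_1=1)
t=2: δ = [4.944e-03, 3.296e-03, 6.180e-03]  ψ = [0, 0, 2]  (obs o_2=1)
t=3: δ = [9.270e-04, 7.725e-04, 1.448e-03]  ψ = [0, 2, 2]  (obs o_3=1)
backtrack: best end state = 2; path = [1, 2, 2, 2]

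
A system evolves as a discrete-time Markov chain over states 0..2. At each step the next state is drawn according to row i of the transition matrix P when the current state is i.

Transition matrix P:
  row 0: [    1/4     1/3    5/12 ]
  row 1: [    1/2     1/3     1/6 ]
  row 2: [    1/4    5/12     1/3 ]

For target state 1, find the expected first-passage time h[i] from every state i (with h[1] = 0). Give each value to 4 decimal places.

h = [2.7368, 0.0000, 2.5263]

First-step conditioning: h[1] = 0; for i ≠ 1, h[i] = 1 + Σ_k P[i][k]·h[k].
  h[0] = 1 + 1/4·h[0] + 5/12·h[2]
  h[2] = 1 + 1/4·h[0] + 1/3·h[2]
Solving the 2×2 linear system over states ≠ 1 gives exactly h = [52/19, 0, 48/19] (h[1] = 0 is the target).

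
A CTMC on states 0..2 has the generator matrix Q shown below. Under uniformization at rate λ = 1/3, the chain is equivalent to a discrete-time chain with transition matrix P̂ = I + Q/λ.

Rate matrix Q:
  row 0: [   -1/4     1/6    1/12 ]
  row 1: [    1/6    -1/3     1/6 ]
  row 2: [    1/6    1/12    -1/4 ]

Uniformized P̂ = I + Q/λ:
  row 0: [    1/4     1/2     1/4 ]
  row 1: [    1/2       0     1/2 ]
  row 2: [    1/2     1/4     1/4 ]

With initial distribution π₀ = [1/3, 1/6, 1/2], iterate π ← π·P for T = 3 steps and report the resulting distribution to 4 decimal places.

t=0: π = [0.3333, 0.1667, 0.5000]
t=1: π = [0.4167, 0.2917, 0.2917]
t=2: π = [0.3958, 0.2813, 0.3229]
t=3: π = [0.4010, 0.2786, 0.3203]

π = [0.4010, 0.2786, 0.3203]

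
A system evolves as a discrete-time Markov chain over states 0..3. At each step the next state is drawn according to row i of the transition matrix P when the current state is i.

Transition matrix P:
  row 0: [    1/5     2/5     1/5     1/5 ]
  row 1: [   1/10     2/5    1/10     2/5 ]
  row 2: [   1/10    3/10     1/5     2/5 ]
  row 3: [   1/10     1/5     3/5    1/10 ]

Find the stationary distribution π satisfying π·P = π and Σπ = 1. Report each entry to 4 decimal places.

Balance equations π_j = Σ_i π_i·P[i][j]:
  π_0 = 1/5·π_0 + 1/10·π_1 + 1/10·π_2 + 1/10·π_3
  π_1 = 2/5·π_0 + 2/5·π_1 + 3/10·π_2 + 1/5·π_3
  π_2 = 1/5·π_0 + 1/10·π_1 + 1/5·π_2 + 3/5·π_3
  normalize: π_0 + π_1 + π_2 + π_3 = 1
Solving the linear system gives exactly π = [1/9, 110/351, 100/351, 34/117].

π = [0.1111, 0.3134, 0.2849, 0.2906]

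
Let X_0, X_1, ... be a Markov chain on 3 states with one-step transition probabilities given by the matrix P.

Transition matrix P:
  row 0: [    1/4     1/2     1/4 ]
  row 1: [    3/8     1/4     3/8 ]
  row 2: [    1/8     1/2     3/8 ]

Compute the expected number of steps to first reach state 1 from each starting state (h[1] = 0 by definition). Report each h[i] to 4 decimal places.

h = [2.0000, 0.0000, 2.0000]

First-step conditioning: h[1] = 0; for i ≠ 1, h[i] = 1 + Σ_k P[i][k]·h[k].
  h[0] = 1 + 1/4·h[0] + 1/4·h[2]
  h[2] = 1 + 1/8·h[0] + 3/8·h[2]
Solving the 2×2 linear system over states ≠ 1 gives exactly h = [2, 0, 2] (h[1] = 0 is the target).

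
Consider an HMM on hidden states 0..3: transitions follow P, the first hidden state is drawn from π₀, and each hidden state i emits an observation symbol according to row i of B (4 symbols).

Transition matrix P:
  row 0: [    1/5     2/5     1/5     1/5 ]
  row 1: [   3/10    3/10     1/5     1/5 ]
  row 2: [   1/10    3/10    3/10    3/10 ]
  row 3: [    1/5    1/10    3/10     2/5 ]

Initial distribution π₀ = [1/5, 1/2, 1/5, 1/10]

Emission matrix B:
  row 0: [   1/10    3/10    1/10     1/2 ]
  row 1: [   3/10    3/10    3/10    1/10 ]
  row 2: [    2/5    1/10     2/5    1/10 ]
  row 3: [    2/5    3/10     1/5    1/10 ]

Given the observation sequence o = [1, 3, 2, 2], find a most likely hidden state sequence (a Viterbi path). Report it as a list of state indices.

t=0: δ = [6.000e-02, 1.500e-01, 2.000e-02, 3.000e-02]  (obs o_0=1)
t=1: δ = [2.250e-02, 4.500e-03, 3.000e-03, 3.000e-03]  ψ = [1, 1, 1, 1]  (obs o_1=3)
t=2: δ = [4.500e-04, 2.700e-03, 1.800e-03, 9.000e-04]  ψ = [0, 0, 0, 0]  (obs o_2=2)
t=3: δ = [8.100e-05, 2.430e-04, 2.160e-04, 1.080e-04]  ψ = [1, 1, 1, 1]  (obs o_3=2)
backtrack: best end state = 1; path = [1, 0, 1, 1]

path = [1, 0, 1, 1]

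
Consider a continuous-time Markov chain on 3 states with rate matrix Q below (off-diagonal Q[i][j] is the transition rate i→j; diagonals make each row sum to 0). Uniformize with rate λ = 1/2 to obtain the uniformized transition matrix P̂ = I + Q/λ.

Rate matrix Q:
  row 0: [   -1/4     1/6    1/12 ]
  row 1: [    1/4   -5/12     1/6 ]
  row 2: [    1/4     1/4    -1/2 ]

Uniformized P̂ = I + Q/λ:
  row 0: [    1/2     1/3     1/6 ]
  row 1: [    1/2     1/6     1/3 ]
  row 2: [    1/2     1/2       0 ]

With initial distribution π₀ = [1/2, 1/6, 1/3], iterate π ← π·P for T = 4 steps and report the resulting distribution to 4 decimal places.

t=0: π = [0.5000, 0.1667, 0.3333]
t=1: π = [0.5000, 0.3611, 0.1389]
t=2: π = [0.5000, 0.2963, 0.2037]
t=3: π = [0.5000, 0.3179, 0.1821]
t=4: π = [0.5000, 0.3107, 0.1893]

π = [0.5000, 0.3107, 0.1893]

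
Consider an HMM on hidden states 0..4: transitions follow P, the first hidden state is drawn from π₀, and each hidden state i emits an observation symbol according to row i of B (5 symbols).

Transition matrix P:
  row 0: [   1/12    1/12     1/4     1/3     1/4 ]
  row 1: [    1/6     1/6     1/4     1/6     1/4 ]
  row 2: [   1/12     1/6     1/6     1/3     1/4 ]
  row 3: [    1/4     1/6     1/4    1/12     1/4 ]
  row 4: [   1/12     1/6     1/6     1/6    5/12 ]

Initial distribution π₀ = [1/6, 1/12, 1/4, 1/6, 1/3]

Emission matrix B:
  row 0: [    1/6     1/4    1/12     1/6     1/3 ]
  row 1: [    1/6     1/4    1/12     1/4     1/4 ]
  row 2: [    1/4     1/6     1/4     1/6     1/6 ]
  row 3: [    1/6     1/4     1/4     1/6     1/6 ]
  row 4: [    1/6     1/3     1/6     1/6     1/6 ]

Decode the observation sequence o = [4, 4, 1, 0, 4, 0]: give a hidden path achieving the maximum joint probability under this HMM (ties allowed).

path = [4, 4, 4, 4, 4, 4]

t=0: δ = [5.556e-02, 2.083e-02, 4.167e-02, 2.778e-02, 5.556e-02]  (obs o_0=4)
t=1: δ = [2.315e-03, 2.315e-03, 2.315e-03, 3.086e-03, 3.858e-03]  ψ = [3, 4, 0, 0, 4]  (obs o_1=4)
t=2: δ = [1.929e-04, 1.608e-04, 1.286e-04, 1.929e-04, 5.358e-04]  ψ = [3, 4, 3, 0, 4]  (obs o_2=1)
t=3: δ = [8.038e-06, 1.488e-05, 2.233e-05, 1.488e-05, 3.721e-05]  ψ = [3, 4, 4, 4, 4]  (obs o_3=0)
t=4: δ = [1.240e-06, 1.550e-06, 1.034e-06, 1.240e-06, 2.584e-06]  ψ = [3, 4, 4, 2, 4]  (obs o_4=4)
t=5: δ = [5.168e-08, 7.178e-08, 1.077e-07, 7.178e-08, 1.795e-07]  ψ = [3, 4, 4, 4, 4]  (obs o_5=0)
backtrack: best end state = 4; path = [4, 4, 4, 4, 4, 4]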